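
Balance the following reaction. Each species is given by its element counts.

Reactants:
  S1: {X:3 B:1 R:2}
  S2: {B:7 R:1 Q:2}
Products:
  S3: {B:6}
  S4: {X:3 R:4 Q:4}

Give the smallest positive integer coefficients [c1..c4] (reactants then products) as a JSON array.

Coefficients: [2, 4, 5, 2]

X: 2·3+4·0 = 6 | 5·0+2·3 = 6
B: 2·1+4·7 = 30 | 5·6+2·0 = 30
R: 2·2+4·1 = 8 | 5·0+2·4 = 8
Q: 2·0+4·2 = 8 | 5·0+2·4 = 8
gcd(2,4,5,2) = 1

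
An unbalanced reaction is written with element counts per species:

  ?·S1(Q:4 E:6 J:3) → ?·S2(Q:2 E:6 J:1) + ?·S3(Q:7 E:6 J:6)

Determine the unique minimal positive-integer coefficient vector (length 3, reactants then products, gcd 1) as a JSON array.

Q: 5·4 = 20 | 3·2+2·7 = 20
E: 5·6 = 30 | 3·6+2·6 = 30
J: 5·3 = 15 | 3·1+2·6 = 15
gcd(5,3,2) = 1

Coefficients: [5, 3, 2]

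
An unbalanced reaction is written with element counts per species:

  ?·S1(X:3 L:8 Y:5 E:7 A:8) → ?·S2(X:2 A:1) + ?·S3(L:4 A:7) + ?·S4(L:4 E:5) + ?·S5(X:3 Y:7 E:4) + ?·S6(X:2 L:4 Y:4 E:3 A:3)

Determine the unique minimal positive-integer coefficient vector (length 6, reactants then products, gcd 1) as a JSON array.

Coefficients: [5, 2, 5, 4, 3, 1]

X: 5·3 = 15 | 2·2+5·0+4·0+3·3+1·2 = 15
L: 5·8 = 40 | 2·0+5·4+4·4+3·0+1·4 = 40
Y: 5·5 = 25 | 2·0+5·0+4·0+3·7+1·4 = 25
E: 5·7 = 35 | 2·0+5·0+4·5+3·4+1·3 = 35
A: 5·8 = 40 | 2·1+5·7+4·0+3·0+1·3 = 40
gcd(5,2,5,4,3,1) = 1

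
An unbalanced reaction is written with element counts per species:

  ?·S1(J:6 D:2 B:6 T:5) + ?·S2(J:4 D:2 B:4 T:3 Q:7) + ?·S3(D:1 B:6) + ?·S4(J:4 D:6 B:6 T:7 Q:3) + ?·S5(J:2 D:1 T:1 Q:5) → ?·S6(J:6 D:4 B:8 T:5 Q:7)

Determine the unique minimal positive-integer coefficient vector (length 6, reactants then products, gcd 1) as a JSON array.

J: 2·6+1·4+3·0+1·4+5·2 = 30 | 5·6 = 30
D: 2·2+1·2+3·1+1·6+5·1 = 20 | 5·4 = 20
B: 2·6+1·4+3·6+1·6+5·0 = 40 | 5·8 = 40
T: 2·5+1·3+3·0+1·7+5·1 = 25 | 5·5 = 25
Q: 2·0+1·7+3·0+1·3+5·5 = 35 | 5·7 = 35
gcd(2,1,3,1,5,5) = 1

Coefficients: [2, 1, 3, 1, 5, 5]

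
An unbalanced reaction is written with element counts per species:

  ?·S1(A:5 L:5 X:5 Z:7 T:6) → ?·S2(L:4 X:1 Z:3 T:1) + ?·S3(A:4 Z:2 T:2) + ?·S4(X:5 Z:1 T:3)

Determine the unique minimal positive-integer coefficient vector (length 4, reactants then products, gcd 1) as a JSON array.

Coefficients: [4, 5, 5, 3]

A: 4·5 = 20 | 5·0+5·4+3·0 = 20
L: 4·5 = 20 | 5·4+5·0+3·0 = 20
X: 4·5 = 20 | 5·1+5·0+3·5 = 20
Z: 4·7 = 28 | 5·3+5·2+3·1 = 28
T: 4·6 = 24 | 5·1+5·2+3·3 = 24
gcd(4,5,5,3) = 1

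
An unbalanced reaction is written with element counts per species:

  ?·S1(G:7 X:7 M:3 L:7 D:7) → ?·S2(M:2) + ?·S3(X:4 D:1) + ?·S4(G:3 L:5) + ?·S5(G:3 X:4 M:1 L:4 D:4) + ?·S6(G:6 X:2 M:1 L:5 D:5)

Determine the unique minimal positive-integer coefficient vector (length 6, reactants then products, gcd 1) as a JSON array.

G: 6·7 = 42 | 5·0+5·0+1·3+3·3+5·6 = 42
X: 6·7 = 42 | 5·0+5·4+1·0+3·4+5·2 = 42
M: 6·3 = 18 | 5·2+5·0+1·0+3·1+5·1 = 18
L: 6·7 = 42 | 5·0+5·0+1·5+3·4+5·5 = 42
D: 6·7 = 42 | 5·0+5·1+1·0+3·4+5·5 = 42
gcd(6,5,5,1,3,5) = 1

Coefficients: [6, 5, 5, 1, 3, 5]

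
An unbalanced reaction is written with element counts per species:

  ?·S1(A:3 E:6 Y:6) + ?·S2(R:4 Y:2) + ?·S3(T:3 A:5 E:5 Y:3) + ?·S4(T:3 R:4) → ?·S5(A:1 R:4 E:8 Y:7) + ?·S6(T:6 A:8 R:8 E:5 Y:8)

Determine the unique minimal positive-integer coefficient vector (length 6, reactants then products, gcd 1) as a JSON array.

Coefficients: [4, 6, 3, 3, 3, 3]

T: 4·0+6·0+3·3+3·3 = 18 | 3·0+3·6 = 18
A: 4·3+6·0+3·5+3·0 = 27 | 3·1+3·8 = 27
R: 4·0+6·4+3·0+3·4 = 36 | 3·4+3·8 = 36
E: 4·6+6·0+3·5+3·0 = 39 | 3·8+3·5 = 39
Y: 4·6+6·2+3·3+3·0 = 45 | 3·7+3·8 = 45
gcd(4,6,3,3,3,3) = 1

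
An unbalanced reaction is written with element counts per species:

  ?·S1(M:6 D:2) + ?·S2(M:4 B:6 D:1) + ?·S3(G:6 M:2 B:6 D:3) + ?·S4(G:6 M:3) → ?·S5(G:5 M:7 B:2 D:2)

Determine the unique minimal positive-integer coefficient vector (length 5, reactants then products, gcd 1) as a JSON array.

Coefficients: [4, 1, 1, 4, 6]

G: 4·0+1·0+1·6+4·6 = 30 | 6·5 = 30
M: 4·6+1·4+1·2+4·3 = 42 | 6·7 = 42
B: 4·0+1·6+1·6+4·0 = 12 | 6·2 = 12
D: 4·2+1·1+1·3+4·0 = 12 | 6·2 = 12
gcd(4,1,1,4,6) = 1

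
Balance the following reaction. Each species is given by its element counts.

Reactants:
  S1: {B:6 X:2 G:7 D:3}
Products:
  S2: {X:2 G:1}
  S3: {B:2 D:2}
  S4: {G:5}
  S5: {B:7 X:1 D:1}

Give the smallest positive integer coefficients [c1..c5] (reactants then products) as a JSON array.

B: 4·6 = 24 | 3·0+5·2+5·0+2·7 = 24
X: 4·2 = 8 | 3·2+5·0+5·0+2·1 = 8
G: 4·7 = 28 | 3·1+5·0+5·5+2·0 = 28
D: 4·3 = 12 | 3·0+5·2+5·0+2·1 = 12
gcd(4,3,5,5,2) = 1

Coefficients: [4, 3, 5, 5, 2]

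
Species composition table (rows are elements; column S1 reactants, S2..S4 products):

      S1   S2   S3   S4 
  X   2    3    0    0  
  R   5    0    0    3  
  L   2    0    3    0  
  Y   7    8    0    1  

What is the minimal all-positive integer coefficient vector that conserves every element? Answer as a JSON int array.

X: 3·2 = 6 | 2·3+2·0+5·0 = 6
R: 3·5 = 15 | 2·0+2·0+5·3 = 15
L: 3·2 = 6 | 2·0+2·3+5·0 = 6
Y: 3·7 = 21 | 2·8+2·0+5·1 = 21
gcd(3,2,2,5) = 1

Coefficients: [3, 2, 2, 5]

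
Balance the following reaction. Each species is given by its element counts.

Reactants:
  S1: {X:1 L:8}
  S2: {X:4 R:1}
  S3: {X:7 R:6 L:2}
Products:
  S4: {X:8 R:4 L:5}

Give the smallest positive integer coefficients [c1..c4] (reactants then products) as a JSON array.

X: 1·1+2·4+1·7 = 16 | 2·8 = 16
R: 1·0+2·1+1·6 = 8 | 2·4 = 8
L: 1·8+2·0+1·2 = 10 | 2·5 = 10
gcd(1,2,1,2) = 1

Coefficients: [1, 2, 1, 2]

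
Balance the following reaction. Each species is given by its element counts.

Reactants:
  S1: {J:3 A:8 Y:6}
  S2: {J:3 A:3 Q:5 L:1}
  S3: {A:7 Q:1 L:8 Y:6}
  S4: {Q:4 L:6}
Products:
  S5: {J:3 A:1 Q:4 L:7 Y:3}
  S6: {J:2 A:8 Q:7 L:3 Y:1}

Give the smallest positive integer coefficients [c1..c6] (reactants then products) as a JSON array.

J: 1·3+4·3+1·0+3·0 = 15 | 3·3+3·2 = 15
A: 1·8+4·3+1·7+3·0 = 27 | 3·1+3·8 = 27
Q: 1·0+4·5+1·1+3·4 = 33 | 3·4+3·7 = 33
L: 1·0+4·1+1·8+3·6 = 30 | 3·7+3·3 = 30
Y: 1·6+4·0+1·6+3·0 = 12 | 3·3+3·1 = 12
gcd(1,4,1,3,3,3) = 1

Coefficients: [1, 4, 1, 3, 3, 3]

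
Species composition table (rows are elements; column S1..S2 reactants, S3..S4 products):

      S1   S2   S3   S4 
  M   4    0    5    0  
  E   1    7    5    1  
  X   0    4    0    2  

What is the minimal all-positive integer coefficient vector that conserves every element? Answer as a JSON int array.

Coefficients: [5, 3, 4, 6]

M: 5·4+3·0 = 20 | 4·5+6·0 = 20
E: 5·1+3·7 = 26 | 4·5+6·1 = 26
X: 5·0+3·4 = 12 | 4·0+6·2 = 12
gcd(5,3,4,6) = 1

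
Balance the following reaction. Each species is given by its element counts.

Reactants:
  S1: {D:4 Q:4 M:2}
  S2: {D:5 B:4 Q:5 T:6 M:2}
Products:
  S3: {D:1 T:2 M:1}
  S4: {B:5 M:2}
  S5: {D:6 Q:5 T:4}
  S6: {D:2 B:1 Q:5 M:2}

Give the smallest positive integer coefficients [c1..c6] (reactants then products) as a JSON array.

D: 5·4+6·5 = 50 | 6·1+4·0+6·6+4·2 = 50
B: 5·0+6·4 = 24 | 6·0+4·5+6·0+4·1 = 24
Q: 5·4+6·5 = 50 | 6·0+4·0+6·5+4·5 = 50
T: 5·0+6·6 = 36 | 6·2+4·0+6·4+4·0 = 36
M: 5·2+6·2 = 22 | 6·1+4·2+6·0+4·2 = 22
gcd(5,6,6,4,6,4) = 1

Coefficients: [5, 6, 6, 4, 6, 4]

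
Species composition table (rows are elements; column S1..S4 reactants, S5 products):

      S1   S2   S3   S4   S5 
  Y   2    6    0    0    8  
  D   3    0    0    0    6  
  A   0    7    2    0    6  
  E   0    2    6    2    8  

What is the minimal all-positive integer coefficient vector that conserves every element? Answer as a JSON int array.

Coefficients: [6, 2, 2, 4, 3]

Y: 6·2+2·6+2·0+4·0 = 24 | 3·8 = 24
D: 6·3+2·0+2·0+4·0 = 18 | 3·6 = 18
A: 6·0+2·7+2·2+4·0 = 18 | 3·6 = 18
E: 6·0+2·2+2·6+4·2 = 24 | 3·8 = 24
gcd(6,2,2,4,3) = 1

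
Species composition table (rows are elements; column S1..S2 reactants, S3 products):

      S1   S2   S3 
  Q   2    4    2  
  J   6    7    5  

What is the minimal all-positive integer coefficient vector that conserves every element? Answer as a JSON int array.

Q: 3·2+1·4 = 10 | 5·2 = 10
J: 3·6+1·7 = 25 | 5·5 = 25
gcd(3,1,5) = 1

Coefficients: [3, 1, 5]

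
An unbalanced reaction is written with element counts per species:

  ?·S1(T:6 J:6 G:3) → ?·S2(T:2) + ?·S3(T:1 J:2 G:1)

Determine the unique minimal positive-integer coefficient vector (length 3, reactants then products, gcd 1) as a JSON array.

Coefficients: [2, 3, 6]

T: 2·6 = 12 | 3·2+6·1 = 12
J: 2·6 = 12 | 3·0+6·2 = 12
G: 2·3 = 6 | 3·0+6·1 = 6
gcd(2,3,6) = 1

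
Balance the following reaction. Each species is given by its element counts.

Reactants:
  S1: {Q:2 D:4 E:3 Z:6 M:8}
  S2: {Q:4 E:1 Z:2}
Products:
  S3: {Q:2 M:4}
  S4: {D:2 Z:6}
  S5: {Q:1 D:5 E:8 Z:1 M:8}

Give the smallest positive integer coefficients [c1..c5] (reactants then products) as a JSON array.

Q: 5·2+1·4 = 14 | 6·2+5·0+2·1 = 14
D: 5·4+1·0 = 20 | 6·0+5·2+2·5 = 20
E: 5·3+1·1 = 16 | 6·0+5·0+2·8 = 16
Z: 5·6+1·2 = 32 | 6·0+5·6+2·1 = 32
M: 5·8+1·0 = 40 | 6·4+5·0+2·8 = 40
gcd(5,1,6,5,2) = 1

Coefficients: [5, 1, 6, 5, 2]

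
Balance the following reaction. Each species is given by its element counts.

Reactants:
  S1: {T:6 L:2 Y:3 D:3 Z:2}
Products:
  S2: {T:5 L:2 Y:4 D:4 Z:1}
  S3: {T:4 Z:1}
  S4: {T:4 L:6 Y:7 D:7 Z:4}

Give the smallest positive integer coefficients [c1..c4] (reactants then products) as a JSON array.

T: 5·6 = 30 | 2·5+4·4+1·4 = 30
L: 5·2 = 10 | 2·2+4·0+1·6 = 10
Y: 5·3 = 15 | 2·4+4·0+1·7 = 15
D: 5·3 = 15 | 2·4+4·0+1·7 = 15
Z: 5·2 = 10 | 2·1+4·1+1·4 = 10
gcd(5,2,4,1) = 1

Coefficients: [5, 2, 4, 1]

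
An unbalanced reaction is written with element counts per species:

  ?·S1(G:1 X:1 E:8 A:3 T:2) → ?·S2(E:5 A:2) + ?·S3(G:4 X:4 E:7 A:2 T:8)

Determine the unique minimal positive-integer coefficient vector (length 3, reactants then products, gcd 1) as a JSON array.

Coefficients: [4, 5, 1]

G: 4·1 = 4 | 5·0+1·4 = 4
X: 4·1 = 4 | 5·0+1·4 = 4
E: 4·8 = 32 | 5·5+1·7 = 32
A: 4·3 = 12 | 5·2+1·2 = 12
T: 4·2 = 8 | 5·0+1·8 = 8
gcd(4,5,1) = 1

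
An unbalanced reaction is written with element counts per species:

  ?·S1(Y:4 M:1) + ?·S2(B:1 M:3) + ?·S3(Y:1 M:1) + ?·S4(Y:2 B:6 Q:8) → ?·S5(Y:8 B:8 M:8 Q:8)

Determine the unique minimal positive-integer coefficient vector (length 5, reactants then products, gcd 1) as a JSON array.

Y: 4·4+6·0+2·1+3·2 = 24 | 3·8 = 24
B: 4·0+6·1+2·0+3·6 = 24 | 3·8 = 24
M: 4·1+6·3+2·1+3·0 = 24 | 3·8 = 24
Q: 4·0+6·0+2·0+3·8 = 24 | 3·8 = 24
gcd(4,6,2,3,3) = 1

Coefficients: [4, 6, 2, 3, 3]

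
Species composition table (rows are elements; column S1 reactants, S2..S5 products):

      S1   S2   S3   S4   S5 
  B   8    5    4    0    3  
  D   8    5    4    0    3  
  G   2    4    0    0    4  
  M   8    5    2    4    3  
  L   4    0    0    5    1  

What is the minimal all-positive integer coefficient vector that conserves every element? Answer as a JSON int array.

Coefficients: [4, 1, 6, 3, 1]

B: 4·8 = 32 | 1·5+6·4+3·0+1·3 = 32
D: 4·8 = 32 | 1·5+6·4+3·0+1·3 = 32
G: 4·2 = 8 | 1·4+6·0+3·0+1·4 = 8
M: 4·8 = 32 | 1·5+6·2+3·4+1·3 = 32
L: 4·4 = 16 | 1·0+6·0+3·5+1·1 = 16
gcd(4,1,6,3,1) = 1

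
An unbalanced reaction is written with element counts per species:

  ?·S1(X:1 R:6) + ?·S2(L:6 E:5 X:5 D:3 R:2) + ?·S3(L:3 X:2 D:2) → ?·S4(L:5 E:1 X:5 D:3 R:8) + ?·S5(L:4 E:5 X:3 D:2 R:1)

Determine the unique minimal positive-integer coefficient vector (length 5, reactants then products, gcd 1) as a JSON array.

L: 6·0+3·6+5·3 = 33 | 5·5+2·4 = 33
E: 6·0+3·5+5·0 = 15 | 5·1+2·5 = 15
X: 6·1+3·5+5·2 = 31 | 5·5+2·3 = 31
D: 6·0+3·3+5·2 = 19 | 5·3+2·2 = 19
R: 6·6+3·2+5·0 = 42 | 5·8+2·1 = 42
gcd(6,3,5,5,2) = 1

Coefficients: [6, 3, 5, 5, 2]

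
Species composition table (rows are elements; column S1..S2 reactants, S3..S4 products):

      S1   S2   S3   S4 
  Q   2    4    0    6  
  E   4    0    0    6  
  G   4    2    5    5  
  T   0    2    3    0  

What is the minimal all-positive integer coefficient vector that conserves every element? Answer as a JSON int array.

Q: 6·2+3·4 = 24 | 2·0+4·6 = 24
E: 6·4+3·0 = 24 | 2·0+4·6 = 24
G: 6·4+3·2 = 30 | 2·5+4·5 = 30
T: 6·0+3·2 = 6 | 2·3+4·0 = 6
gcd(6,3,2,4) = 1

Coefficients: [6, 3, 2, 4]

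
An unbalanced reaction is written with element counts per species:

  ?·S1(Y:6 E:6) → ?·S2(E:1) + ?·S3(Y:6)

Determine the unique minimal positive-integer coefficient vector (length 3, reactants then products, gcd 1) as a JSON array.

Coefficients: [1, 6, 1]

Y: 1·6 = 6 | 6·0+1·6 = 6
E: 1·6 = 6 | 6·1+1·0 = 6
gcd(1,6,1) = 1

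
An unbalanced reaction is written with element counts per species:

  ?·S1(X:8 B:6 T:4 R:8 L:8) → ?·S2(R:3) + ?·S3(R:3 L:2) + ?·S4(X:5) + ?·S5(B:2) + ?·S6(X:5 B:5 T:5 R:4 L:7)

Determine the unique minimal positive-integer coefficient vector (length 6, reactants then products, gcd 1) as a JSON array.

Coefficients: [5, 2, 6, 4, 5, 4]

X: 5·8 = 40 | 2·0+6·0+4·5+5·0+4·5 = 40
B: 5·6 = 30 | 2·0+6·0+4·0+5·2+4·5 = 30
T: 5·4 = 20 | 2·0+6·0+4·0+5·0+4·5 = 20
R: 5·8 = 40 | 2·3+6·3+4·0+5·0+4·4 = 40
L: 5·8 = 40 | 2·0+6·2+4·0+5·0+4·7 = 40
gcd(5,2,6,4,5,4) = 1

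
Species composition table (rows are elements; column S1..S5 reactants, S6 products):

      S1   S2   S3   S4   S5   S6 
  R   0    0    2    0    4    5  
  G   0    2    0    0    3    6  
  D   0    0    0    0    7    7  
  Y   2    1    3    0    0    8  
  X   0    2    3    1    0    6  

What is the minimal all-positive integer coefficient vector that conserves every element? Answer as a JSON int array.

Coefficients: [5, 3, 1, 3, 2, 2]

R: 5·0+3·0+1·2+3·0+2·4 = 10 | 2·5 = 10
G: 5·0+3·2+1·0+3·0+2·3 = 12 | 2·6 = 12
D: 5·0+3·0+1·0+3·0+2·7 = 14 | 2·7 = 14
Y: 5·2+3·1+1·3+3·0+2·0 = 16 | 2·8 = 16
X: 5·0+3·2+1·3+3·1+2·0 = 12 | 2·6 = 12
gcd(5,3,1,3,2,2) = 1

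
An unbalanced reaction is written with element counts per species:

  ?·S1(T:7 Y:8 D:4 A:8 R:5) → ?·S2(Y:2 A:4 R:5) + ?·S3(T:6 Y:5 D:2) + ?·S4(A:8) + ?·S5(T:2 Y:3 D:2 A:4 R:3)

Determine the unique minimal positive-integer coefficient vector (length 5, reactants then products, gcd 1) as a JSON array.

Coefficients: [4, 1, 3, 1, 5]

T: 4·7 = 28 | 1·0+3·6+1·0+5·2 = 28
Y: 4·8 = 32 | 1·2+3·5+1·0+5·3 = 32
D: 4·4 = 16 | 1·0+3·2+1·0+5·2 = 16
A: 4·8 = 32 | 1·4+3·0+1·8+5·4 = 32
R: 4·5 = 20 | 1·5+3·0+1·0+5·3 = 20
gcd(4,1,3,1,5) = 1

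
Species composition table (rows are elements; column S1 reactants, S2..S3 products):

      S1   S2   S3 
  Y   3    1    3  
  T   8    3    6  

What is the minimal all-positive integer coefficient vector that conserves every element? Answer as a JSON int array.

Coefficients: [3, 6, 1]

Y: 3·3 = 9 | 6·1+1·3 = 9
T: 3·8 = 24 | 6·3+1·6 = 24
gcd(3,6,1) = 1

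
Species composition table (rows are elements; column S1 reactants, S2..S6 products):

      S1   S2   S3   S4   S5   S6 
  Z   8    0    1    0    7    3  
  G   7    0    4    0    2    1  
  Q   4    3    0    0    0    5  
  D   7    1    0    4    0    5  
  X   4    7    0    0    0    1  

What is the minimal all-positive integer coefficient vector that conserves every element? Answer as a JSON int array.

Z: 4·8 = 32 | 2·0+5·1+4·0+3·7+2·3 = 32
G: 4·7 = 28 | 2·0+5·4+4·0+3·2+2·1 = 28
Q: 4·4 = 16 | 2·3+5·0+4·0+3·0+2·5 = 16
D: 4·7 = 28 | 2·1+5·0+4·4+3·0+2·5 = 28
X: 4·4 = 16 | 2·7+5·0+4·0+3·0+2·1 = 16
gcd(4,2,5,4,3,2) = 1

Coefficients: [4, 2, 5, 4, 3, 2]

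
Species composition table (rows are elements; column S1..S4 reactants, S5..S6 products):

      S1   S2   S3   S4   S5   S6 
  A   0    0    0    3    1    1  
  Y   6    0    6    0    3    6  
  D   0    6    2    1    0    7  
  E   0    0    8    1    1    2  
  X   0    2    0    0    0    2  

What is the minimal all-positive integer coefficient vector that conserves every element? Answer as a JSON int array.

Coefficients: [4, 4, 1, 2, 2, 4]

A: 4·0+4·0+1·0+2·3 = 6 | 2·1+4·1 = 6
Y: 4·6+4·0+1·6+2·0 = 30 | 2·3+4·6 = 30
D: 4·0+4·6+1·2+2·1 = 28 | 2·0+4·7 = 28
E: 4·0+4·0+1·8+2·1 = 10 | 2·1+4·2 = 10
X: 4·0+4·2+1·0+2·0 = 8 | 2·0+4·2 = 8
gcd(4,4,1,2,2,4) = 1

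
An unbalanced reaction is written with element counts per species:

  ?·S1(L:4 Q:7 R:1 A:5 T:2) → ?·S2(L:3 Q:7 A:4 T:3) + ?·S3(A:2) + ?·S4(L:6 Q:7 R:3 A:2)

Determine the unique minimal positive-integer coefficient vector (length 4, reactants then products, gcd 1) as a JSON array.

Coefficients: [6, 4, 5, 2]

L: 6·4 = 24 | 4·3+5·0+2·6 = 24
Q: 6·7 = 42 | 4·7+5·0+2·7 = 42
R: 6·1 = 6 | 4·0+5·0+2·3 = 6
A: 6·5 = 30 | 4·4+5·2+2·2 = 30
T: 6·2 = 12 | 4·3+5·0+2·0 = 12
gcd(6,4,5,2) = 1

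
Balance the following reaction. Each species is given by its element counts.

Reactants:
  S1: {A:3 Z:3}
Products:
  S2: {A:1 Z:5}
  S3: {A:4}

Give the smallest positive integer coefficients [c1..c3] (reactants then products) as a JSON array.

Coefficients: [5, 3, 3]

A: 5·3 = 15 | 3·1+3·4 = 15
Z: 5·3 = 15 | 3·5+3·0 = 15
gcd(5,3,3) = 1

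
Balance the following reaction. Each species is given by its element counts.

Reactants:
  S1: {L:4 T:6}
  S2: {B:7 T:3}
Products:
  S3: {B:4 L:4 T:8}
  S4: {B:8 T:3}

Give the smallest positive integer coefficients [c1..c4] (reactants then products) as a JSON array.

B: 3·0+4·7 = 28 | 3·4+2·8 = 28
L: 3·4+4·0 = 12 | 3·4+2·0 = 12
T: 3·6+4·3 = 30 | 3·8+2·3 = 30
gcd(3,4,3,2) = 1

Coefficients: [3, 4, 3, 2]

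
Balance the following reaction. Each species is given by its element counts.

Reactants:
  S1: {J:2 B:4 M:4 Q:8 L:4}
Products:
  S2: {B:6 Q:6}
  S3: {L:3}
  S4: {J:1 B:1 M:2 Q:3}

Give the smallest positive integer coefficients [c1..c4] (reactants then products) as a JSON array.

Coefficients: [3, 1, 4, 6]

J: 3·2 = 6 | 1·0+4·0+6·1 = 6
B: 3·4 = 12 | 1·6+4·0+6·1 = 12
M: 3·4 = 12 | 1·0+4·0+6·2 = 12
Q: 3·8 = 24 | 1·6+4·0+6·3 = 24
L: 3·4 = 12 | 1·0+4·3+6·0 = 12
gcd(3,1,4,6) = 1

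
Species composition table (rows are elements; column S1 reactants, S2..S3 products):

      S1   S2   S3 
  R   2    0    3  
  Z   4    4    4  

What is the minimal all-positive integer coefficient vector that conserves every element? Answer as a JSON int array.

R: 3·2 = 6 | 1·0+2·3 = 6
Z: 3·4 = 12 | 1·4+2·4 = 12
gcd(3,1,2) = 1

Coefficients: [3, 1, 2]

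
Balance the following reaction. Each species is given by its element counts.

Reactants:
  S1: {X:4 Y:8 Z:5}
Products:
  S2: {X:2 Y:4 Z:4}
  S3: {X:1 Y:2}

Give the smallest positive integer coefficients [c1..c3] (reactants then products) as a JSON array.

Coefficients: [4, 5, 6]

X: 4·4 = 16 | 5·2+6·1 = 16
Y: 4·8 = 32 | 5·4+6·2 = 32
Z: 4·5 = 20 | 5·4+6·0 = 20
gcd(4,5,6) = 1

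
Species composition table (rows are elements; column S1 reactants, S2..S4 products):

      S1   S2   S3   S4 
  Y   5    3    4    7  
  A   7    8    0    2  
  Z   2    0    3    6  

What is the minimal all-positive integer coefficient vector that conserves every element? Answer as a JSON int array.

Y: 6·5 = 30 | 5·3+2·4+1·7 = 30
A: 6·7 = 42 | 5·8+2·0+1·2 = 42
Z: 6·2 = 12 | 5·0+2·3+1·6 = 12
gcd(6,5,2,1) = 1

Coefficients: [6, 5, 2, 1]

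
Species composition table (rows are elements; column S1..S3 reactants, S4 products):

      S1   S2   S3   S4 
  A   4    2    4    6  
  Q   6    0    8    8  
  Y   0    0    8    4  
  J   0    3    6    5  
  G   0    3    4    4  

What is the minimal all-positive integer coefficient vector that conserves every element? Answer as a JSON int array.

A: 4·4+4·2+3·4 = 36 | 6·6 = 36
Q: 4·6+4·0+3·8 = 48 | 6·8 = 48
Y: 4·0+4·0+3·8 = 24 | 6·4 = 24
J: 4·0+4·3+3·6 = 30 | 6·5 = 30
G: 4·0+4·3+3·4 = 24 | 6·4 = 24
gcd(4,4,3,6) = 1

Coefficients: [4, 4, 3, 6]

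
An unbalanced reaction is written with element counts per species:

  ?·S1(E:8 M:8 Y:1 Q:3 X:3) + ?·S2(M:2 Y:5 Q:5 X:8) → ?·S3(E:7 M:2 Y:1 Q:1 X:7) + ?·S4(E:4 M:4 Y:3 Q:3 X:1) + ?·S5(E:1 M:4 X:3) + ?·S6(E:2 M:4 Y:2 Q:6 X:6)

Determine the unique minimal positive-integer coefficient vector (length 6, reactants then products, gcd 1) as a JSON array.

E: 6·8+4·0 = 48 | 2·7+6·4+4·1+3·2 = 48
M: 6·8+4·2 = 56 | 2·2+6·4+4·4+3·4 = 56
Y: 6·1+4·5 = 26 | 2·1+6·3+4·0+3·2 = 26
Q: 6·3+4·5 = 38 | 2·1+6·3+4·0+3·6 = 38
X: 6·3+4·8 = 50 | 2·7+6·1+4·3+3·6 = 50
gcd(6,4,2,6,4,3) = 1

Coefficients: [6, 4, 2, 6, 4, 3]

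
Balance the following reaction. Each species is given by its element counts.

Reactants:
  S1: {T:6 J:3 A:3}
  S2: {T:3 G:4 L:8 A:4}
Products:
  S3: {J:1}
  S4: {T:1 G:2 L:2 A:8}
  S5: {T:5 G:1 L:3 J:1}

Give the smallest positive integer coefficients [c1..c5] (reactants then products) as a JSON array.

Coefficients: [4, 3, 6, 3, 6]

T: 4·6+3·3 = 33 | 6·0+3·1+6·5 = 33
G: 4·0+3·4 = 12 | 6·0+3·2+6·1 = 12
L: 4·0+3·8 = 24 | 6·0+3·2+6·3 = 24
J: 4·3+3·0 = 12 | 6·1+3·0+6·1 = 12
A: 4·3+3·4 = 24 | 6·0+3·8+6·0 = 24
gcd(4,3,6,3,6) = 1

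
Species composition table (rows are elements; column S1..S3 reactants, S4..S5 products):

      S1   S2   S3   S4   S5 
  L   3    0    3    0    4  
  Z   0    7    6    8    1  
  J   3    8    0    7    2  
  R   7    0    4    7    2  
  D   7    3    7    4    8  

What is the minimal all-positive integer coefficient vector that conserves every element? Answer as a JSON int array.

Coefficients: [5, 4, 3, 5, 6]

L: 5·3+4·0+3·3 = 24 | 5·0+6·4 = 24
Z: 5·0+4·7+3·6 = 46 | 5·8+6·1 = 46
J: 5·3+4·8+3·0 = 47 | 5·7+6·2 = 47
R: 5·7+4·0+3·4 = 47 | 5·7+6·2 = 47
D: 5·7+4·3+3·7 = 68 | 5·4+6·8 = 68
gcd(5,4,3,5,6) = 1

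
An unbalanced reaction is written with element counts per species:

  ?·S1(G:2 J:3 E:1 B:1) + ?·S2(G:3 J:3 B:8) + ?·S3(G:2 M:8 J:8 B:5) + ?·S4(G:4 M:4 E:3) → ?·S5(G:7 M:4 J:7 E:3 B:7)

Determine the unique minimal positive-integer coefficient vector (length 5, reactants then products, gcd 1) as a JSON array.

Coefficients: [6, 3, 1, 3, 5]

G: 6·2+3·3+1·2+3·4 = 35 | 5·7 = 35
M: 6·0+3·0+1·8+3·4 = 20 | 5·4 = 20
J: 6·3+3·3+1·8+3·0 = 35 | 5·7 = 35
E: 6·1+3·0+1·0+3·3 = 15 | 5·3 = 15
B: 6·1+3·8+1·5+3·0 = 35 | 5·7 = 35
gcd(6,3,1,3,5) = 1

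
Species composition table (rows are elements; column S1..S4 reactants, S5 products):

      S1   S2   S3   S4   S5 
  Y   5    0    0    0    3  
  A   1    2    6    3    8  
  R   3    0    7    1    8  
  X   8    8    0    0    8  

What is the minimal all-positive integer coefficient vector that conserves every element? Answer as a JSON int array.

Y: 3·5+2·0+4·0+3·0 = 15 | 5·3 = 15
A: 3·1+2·2+4·6+3·3 = 40 | 5·8 = 40
R: 3·3+2·0+4·7+3·1 = 40 | 5·8 = 40
X: 3·8+2·8+4·0+3·0 = 40 | 5·8 = 40
gcd(3,2,4,3,5) = 1

Coefficients: [3, 2, 4, 3, 5]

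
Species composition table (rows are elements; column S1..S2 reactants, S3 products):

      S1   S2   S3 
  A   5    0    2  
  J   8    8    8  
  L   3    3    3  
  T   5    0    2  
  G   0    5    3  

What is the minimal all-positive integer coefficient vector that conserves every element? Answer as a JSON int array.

A: 2·5+3·0 = 10 | 5·2 = 10
J: 2·8+3·8 = 40 | 5·8 = 40
L: 2·3+3·3 = 15 | 5·3 = 15
T: 2·5+3·0 = 10 | 5·2 = 10
G: 2·0+3·5 = 15 | 5·3 = 15
gcd(2,3,5) = 1

Coefficients: [2, 3, 5]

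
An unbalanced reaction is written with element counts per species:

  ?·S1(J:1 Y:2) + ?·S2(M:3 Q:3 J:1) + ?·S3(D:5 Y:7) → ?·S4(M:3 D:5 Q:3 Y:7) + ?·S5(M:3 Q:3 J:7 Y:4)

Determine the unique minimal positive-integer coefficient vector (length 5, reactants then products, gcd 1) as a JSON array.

M: 2·0+5·3+4·0 = 15 | 4·3+1·3 = 15
D: 2·0+5·0+4·5 = 20 | 4·5+1·0 = 20
Q: 2·0+5·3+4·0 = 15 | 4·3+1·3 = 15
J: 2·1+5·1+4·0 = 7 | 4·0+1·7 = 7
Y: 2·2+5·0+4·7 = 32 | 4·7+1·4 = 32
gcd(2,5,4,4,1) = 1

Coefficients: [2, 5, 4, 4, 1]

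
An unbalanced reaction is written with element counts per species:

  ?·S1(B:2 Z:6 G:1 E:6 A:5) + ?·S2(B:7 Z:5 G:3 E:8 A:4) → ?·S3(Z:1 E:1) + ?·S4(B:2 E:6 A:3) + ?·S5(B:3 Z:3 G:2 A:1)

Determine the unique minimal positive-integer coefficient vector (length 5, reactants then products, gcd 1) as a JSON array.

B: 1·2+3·7 = 23 | 6·0+4·2+5·3 = 23
Z: 1·6+3·5 = 21 | 6·1+4·0+5·3 = 21
G: 1·1+3·3 = 10 | 6·0+4·0+5·2 = 10
E: 1·6+3·8 = 30 | 6·1+4·6+5·0 = 30
A: 1·5+3·4 = 17 | 6·0+4·3+5·1 = 17
gcd(1,3,6,4,5) = 1

Coefficients: [1, 3, 6, 4, 5]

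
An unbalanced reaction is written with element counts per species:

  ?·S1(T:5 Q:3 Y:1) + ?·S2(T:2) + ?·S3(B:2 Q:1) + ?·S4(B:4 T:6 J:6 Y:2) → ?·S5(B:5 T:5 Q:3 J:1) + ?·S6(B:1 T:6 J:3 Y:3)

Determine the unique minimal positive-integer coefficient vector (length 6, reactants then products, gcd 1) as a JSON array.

Coefficients: [1, 5, 6, 1, 3, 1]

B: 1·0+5·0+6·2+1·4 = 16 | 3·5+1·1 = 16
T: 1·5+5·2+6·0+1·6 = 21 | 3·5+1·6 = 21
Q: 1·3+5·0+6·1+1·0 = 9 | 3·3+1·0 = 9
J: 1·0+5·0+6·0+1·6 = 6 | 3·1+1·3 = 6
Y: 1·1+5·0+6·0+1·2 = 3 | 3·0+1·3 = 3
gcd(1,5,6,1,3,1) = 1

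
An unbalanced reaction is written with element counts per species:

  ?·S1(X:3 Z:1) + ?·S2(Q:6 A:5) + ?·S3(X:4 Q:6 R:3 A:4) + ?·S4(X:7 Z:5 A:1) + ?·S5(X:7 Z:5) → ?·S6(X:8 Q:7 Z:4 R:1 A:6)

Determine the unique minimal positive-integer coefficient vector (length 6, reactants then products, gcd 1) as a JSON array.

X: 4·3+5·0+2·4+3·7+1·7 = 48 | 6·8 = 48
Q: 4·0+5·6+2·6+3·0+1·0 = 42 | 6·7 = 42
Z: 4·1+5·0+2·0+3·5+1·5 = 24 | 6·4 = 24
R: 4·0+5·0+2·3+3·0+1·0 = 6 | 6·1 = 6
A: 4·0+5·5+2·4+3·1+1·0 = 36 | 6·6 = 36
gcd(4,5,2,3,1,6) = 1

Coefficients: [4, 5, 2, 3, 1, 6]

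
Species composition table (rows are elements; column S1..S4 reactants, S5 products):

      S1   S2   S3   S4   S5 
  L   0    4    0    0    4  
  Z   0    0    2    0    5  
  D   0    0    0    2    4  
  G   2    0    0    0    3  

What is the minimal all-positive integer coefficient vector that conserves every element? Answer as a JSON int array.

Coefficients: [3, 2, 5, 4, 2]

L: 3·0+2·4+5·0+4·0 = 8 | 2·4 = 8
Z: 3·0+2·0+5·2+4·0 = 10 | 2·5 = 10
D: 3·0+2·0+5·0+4·2 = 8 | 2·4 = 8
G: 3·2+2·0+5·0+4·0 = 6 | 2·3 = 6
gcd(3,2,5,4,2) = 1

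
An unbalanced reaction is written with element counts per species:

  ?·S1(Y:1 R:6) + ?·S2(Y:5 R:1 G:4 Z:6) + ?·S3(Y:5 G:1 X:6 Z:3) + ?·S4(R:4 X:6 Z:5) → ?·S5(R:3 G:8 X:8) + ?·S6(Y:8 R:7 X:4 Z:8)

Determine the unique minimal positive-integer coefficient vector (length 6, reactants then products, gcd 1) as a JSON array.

Y: 5·1+3·5+4·5+2·0 = 40 | 2·0+5·8 = 40
R: 5·6+3·1+4·0+2·4 = 41 | 2·3+5·7 = 41
G: 5·0+3·4+4·1+2·0 = 16 | 2·8+5·0 = 16
X: 5·0+3·0+4·6+2·6 = 36 | 2·8+5·4 = 36
Z: 5·0+3·6+4·3+2·5 = 40 | 2·0+5·8 = 40
gcd(5,3,4,2,2,5) = 1

Coefficients: [5, 3, 4, 2, 2, 5]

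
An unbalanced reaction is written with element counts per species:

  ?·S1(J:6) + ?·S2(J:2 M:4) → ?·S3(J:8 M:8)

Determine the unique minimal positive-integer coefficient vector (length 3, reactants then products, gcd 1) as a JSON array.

Coefficients: [2, 6, 3]

J: 2·6+6·2 = 24 | 3·8 = 24
M: 2·0+6·4 = 24 | 3·8 = 24
gcd(2,6,3) = 1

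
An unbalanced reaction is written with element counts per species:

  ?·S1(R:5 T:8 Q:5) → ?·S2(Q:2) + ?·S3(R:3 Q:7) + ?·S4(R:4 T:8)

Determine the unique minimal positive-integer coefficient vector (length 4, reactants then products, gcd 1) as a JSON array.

R: 3·5 = 15 | 4·0+1·3+3·4 = 15
T: 3·8 = 24 | 4·0+1·0+3·8 = 24
Q: 3·5 = 15 | 4·2+1·7+3·0 = 15
gcd(3,4,1,3) = 1

Coefficients: [3, 4, 1, 3]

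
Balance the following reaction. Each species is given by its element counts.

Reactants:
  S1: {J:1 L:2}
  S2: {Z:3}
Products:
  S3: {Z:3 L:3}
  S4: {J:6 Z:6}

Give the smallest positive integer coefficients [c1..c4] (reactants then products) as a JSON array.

J: 6·1+6·0 = 6 | 4·0+1·6 = 6
Z: 6·0+6·3 = 18 | 4·3+1·6 = 18
L: 6·2+6·0 = 12 | 4·3+1·0 = 12
gcd(6,6,4,1) = 1

Coefficients: [6, 6, 4, 1]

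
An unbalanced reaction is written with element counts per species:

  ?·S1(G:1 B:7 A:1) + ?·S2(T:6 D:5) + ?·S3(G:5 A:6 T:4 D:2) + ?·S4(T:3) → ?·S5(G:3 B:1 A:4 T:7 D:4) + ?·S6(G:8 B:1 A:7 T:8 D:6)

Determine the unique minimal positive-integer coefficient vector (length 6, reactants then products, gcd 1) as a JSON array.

Coefficients: [1, 4, 5, 2, 6, 1]

G: 1·1+4·0+5·5+2·0 = 26 | 6·3+1·8 = 26
B: 1·7+4·0+5·0+2·0 = 7 | 6·1+1·1 = 7
A: 1·1+4·0+5·6+2·0 = 31 | 6·4+1·7 = 31
T: 1·0+4·6+5·4+2·3 = 50 | 6·7+1·8 = 50
D: 1·0+4·5+5·2+2·0 = 30 | 6·4+1·6 = 30
gcd(1,4,5,2,6,1) = 1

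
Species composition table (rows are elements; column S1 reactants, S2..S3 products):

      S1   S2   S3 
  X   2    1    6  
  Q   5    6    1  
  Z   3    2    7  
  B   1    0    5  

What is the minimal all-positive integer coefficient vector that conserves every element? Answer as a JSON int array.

Coefficients: [5, 4, 1]

X: 5·2 = 10 | 4·1+1·6 = 10
Q: 5·5 = 25 | 4·6+1·1 = 25
Z: 5·3 = 15 | 4·2+1·7 = 15
B: 5·1 = 5 | 4·0+1·5 = 5
gcd(5,4,1) = 1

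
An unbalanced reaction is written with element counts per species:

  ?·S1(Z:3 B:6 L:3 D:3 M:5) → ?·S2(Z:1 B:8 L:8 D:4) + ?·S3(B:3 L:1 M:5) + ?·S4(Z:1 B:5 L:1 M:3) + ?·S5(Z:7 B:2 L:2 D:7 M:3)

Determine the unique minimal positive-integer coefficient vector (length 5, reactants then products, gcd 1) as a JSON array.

Coefficients: [6, 1, 3, 3, 2]

Z: 6·3 = 18 | 1·1+3·0+3·1+2·7 = 18
B: 6·6 = 36 | 1·8+3·3+3·5+2·2 = 36
L: 6·3 = 18 | 1·8+3·1+3·1+2·2 = 18
D: 6·3 = 18 | 1·4+3·0+3·0+2·7 = 18
M: 6·5 = 30 | 1·0+3·5+3·3+2·3 = 30
gcd(6,1,3,3,2) = 1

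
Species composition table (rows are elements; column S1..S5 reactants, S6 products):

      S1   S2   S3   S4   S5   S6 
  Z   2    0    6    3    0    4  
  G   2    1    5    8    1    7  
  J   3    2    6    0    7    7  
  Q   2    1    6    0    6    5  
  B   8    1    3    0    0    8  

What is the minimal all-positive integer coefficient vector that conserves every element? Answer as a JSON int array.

Coefficients: [4, 5, 1, 2, 1, 5]

Z: 4·2+5·0+1·6+2·3+1·0 = 20 | 5·4 = 20
G: 4·2+5·1+1·5+2·8+1·1 = 35 | 5·7 = 35
J: 4·3+5·2+1·6+2·0+1·7 = 35 | 5·7 = 35
Q: 4·2+5·1+1·6+2·0+1·6 = 25 | 5·5 = 25
B: 4·8+5·1+1·3+2·0+1·0 = 40 | 5·8 = 40
gcd(4,5,1,2,1,5) = 1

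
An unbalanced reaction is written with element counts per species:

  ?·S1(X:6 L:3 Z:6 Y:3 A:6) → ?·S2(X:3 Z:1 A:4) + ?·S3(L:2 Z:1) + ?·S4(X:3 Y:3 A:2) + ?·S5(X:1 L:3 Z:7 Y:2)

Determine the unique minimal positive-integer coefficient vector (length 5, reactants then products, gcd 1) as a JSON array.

X: 5·6 = 30 | 6·3+3·0+3·3+3·1 = 30
L: 5·3 = 15 | 6·0+3·2+3·0+3·3 = 15
Z: 5·6 = 30 | 6·1+3·1+3·0+3·7 = 30
Y: 5·3 = 15 | 6·0+3·0+3·3+3·2 = 15
A: 5·6 = 30 | 6·4+3·0+3·2+3·0 = 30
gcd(5,6,3,3,3) = 1

Coefficients: [5, 6, 3, 3, 3]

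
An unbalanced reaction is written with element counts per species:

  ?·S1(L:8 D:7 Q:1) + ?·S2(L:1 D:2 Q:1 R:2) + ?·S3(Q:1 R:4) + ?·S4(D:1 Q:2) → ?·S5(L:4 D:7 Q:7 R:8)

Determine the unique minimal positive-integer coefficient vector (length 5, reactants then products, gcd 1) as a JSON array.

Coefficients: [1, 4, 4, 6, 3]

L: 1·8+4·1+4·0+6·0 = 12 | 3·4 = 12
D: 1·7+4·2+4·0+6·1 = 21 | 3·7 = 21
Q: 1·1+4·1+4·1+6·2 = 21 | 3·7 = 21
R: 1·0+4·2+4·4+6·0 = 24 | 3·8 = 24
gcd(1,4,4,6,3) = 1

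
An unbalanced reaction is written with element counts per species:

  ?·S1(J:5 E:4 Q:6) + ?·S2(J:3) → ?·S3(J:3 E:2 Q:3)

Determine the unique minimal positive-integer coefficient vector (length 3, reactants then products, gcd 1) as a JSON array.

J: 3·5+1·3 = 18 | 6·3 = 18
E: 3·4+1·0 = 12 | 6·2 = 12
Q: 3·6+1·0 = 18 | 6·3 = 18
gcd(3,1,6) = 1

Coefficients: [3, 1, 6]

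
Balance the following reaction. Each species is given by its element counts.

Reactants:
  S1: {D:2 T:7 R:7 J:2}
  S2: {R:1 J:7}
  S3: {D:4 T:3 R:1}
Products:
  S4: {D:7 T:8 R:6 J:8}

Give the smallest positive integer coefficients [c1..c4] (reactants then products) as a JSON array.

Coefficients: [1, 2, 3, 2]

D: 1·2+2·0+3·4 = 14 | 2·7 = 14
T: 1·7+2·0+3·3 = 16 | 2·8 = 16
R: 1·7+2·1+3·1 = 12 | 2·6 = 12
J: 1·2+2·7+3·0 = 16 | 2·8 = 16
gcd(1,2,3,2) = 1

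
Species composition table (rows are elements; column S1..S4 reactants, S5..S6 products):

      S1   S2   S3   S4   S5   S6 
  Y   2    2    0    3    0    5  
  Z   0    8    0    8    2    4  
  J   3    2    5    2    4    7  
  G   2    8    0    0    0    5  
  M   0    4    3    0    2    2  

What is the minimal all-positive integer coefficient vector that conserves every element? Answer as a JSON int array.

Y: 6·2+1·2+4·0+2·3 = 20 | 4·0+4·5 = 20
Z: 6·0+1·8+4·0+2·8 = 24 | 4·2+4·4 = 24
J: 6·3+1·2+4·5+2·2 = 44 | 4·4+4·7 = 44
G: 6·2+1·8+4·0+2·0 = 20 | 4·0+4·5 = 20
M: 6·0+1·4+4·3+2·0 = 16 | 4·2+4·2 = 16
gcd(6,1,4,2,4,4) = 1

Coefficients: [6, 1, 4, 2, 4, 4]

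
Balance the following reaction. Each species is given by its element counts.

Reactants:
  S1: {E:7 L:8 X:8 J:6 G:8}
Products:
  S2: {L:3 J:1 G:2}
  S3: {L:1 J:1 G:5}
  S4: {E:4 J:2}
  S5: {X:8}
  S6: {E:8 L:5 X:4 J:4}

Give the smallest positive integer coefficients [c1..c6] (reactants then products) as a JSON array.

E: 4·7 = 28 | 6·0+4·0+3·4+3·0+2·8 = 28
L: 4·8 = 32 | 6·3+4·1+3·0+3·0+2·5 = 32
X: 4·8 = 32 | 6·0+4·0+3·0+3·8+2·4 = 32
J: 4·6 = 24 | 6·1+4·1+3·2+3·0+2·4 = 24
G: 4·8 = 32 | 6·2+4·5+3·0+3·0+2·0 = 32
gcd(4,6,4,3,3,2) = 1

Coefficients: [4, 6, 4, 3, 3, 2]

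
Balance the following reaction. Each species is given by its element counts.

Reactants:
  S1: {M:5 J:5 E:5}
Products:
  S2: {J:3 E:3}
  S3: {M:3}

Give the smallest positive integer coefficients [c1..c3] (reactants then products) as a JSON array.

Coefficients: [3, 5, 5]

M: 3·5 = 15 | 5·0+5·3 = 15
J: 3·5 = 15 | 5·3+5·0 = 15
E: 3·5 = 15 | 5·3+5·0 = 15
gcd(3,5,5) = 1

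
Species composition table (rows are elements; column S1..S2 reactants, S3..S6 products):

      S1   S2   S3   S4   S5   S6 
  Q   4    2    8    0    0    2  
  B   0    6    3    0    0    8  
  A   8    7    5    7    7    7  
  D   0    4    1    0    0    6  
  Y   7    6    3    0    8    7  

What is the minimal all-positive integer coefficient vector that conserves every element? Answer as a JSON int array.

Q: 3·4+5·2 = 22 | 2·8+1·0+3·0+3·2 = 22
B: 3·0+5·6 = 30 | 2·3+1·0+3·0+3·8 = 30
A: 3·8+5·7 = 59 | 2·5+1·7+3·7+3·7 = 59
D: 3·0+5·4 = 20 | 2·1+1·0+3·0+3·6 = 20
Y: 3·7+5·6 = 51 | 2·3+1·0+3·8+3·7 = 51
gcd(3,5,2,1,3,3) = 1

Coefficients: [3, 5, 2, 1, 3, 3]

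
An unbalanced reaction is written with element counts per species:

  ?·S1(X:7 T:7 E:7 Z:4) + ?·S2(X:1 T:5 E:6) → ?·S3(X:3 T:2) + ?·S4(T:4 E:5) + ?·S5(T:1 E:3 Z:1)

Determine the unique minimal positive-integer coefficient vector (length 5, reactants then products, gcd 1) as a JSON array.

X: 1·7+5·1 = 12 | 4·3+5·0+4·0 = 12
T: 1·7+5·5 = 32 | 4·2+5·4+4·1 = 32
E: 1·7+5·6 = 37 | 4·0+5·5+4·3 = 37
Z: 1·4+5·0 = 4 | 4·0+5·0+4·1 = 4
gcd(1,5,4,5,4) = 1

Coefficients: [1, 5, 4, 5, 4]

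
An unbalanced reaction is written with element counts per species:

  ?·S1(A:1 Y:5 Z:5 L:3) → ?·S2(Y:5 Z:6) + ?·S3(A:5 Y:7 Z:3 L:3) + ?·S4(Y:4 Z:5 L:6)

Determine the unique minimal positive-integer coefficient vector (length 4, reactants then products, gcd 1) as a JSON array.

A: 5·1 = 5 | 2·0+1·5+2·0 = 5
Y: 5·5 = 25 | 2·5+1·7+2·4 = 25
Z: 5·5 = 25 | 2·6+1·3+2·5 = 25
L: 5·3 = 15 | 2·0+1·3+2·6 = 15
gcd(5,2,1,2) = 1

Coefficients: [5, 2, 1, 2]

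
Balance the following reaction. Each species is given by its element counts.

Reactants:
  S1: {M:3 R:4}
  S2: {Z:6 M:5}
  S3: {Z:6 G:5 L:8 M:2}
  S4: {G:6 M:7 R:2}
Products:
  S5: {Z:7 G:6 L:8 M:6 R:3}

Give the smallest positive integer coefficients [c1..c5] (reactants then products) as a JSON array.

Coefficients: [4, 1, 6, 1, 6]

Z: 4·0+1·6+6·6+1·0 = 42 | 6·7 = 42
G: 4·0+1·0+6·5+1·6 = 36 | 6·6 = 36
L: 4·0+1·0+6·8+1·0 = 48 | 6·8 = 48
M: 4·3+1·5+6·2+1·7 = 36 | 6·6 = 36
R: 4·4+1·0+6·0+1·2 = 18 | 6·3 = 18
gcd(4,1,6,1,6) = 1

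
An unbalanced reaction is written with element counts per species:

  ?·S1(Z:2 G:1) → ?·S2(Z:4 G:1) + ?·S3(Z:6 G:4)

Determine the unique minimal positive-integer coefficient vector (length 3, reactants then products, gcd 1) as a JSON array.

Coefficients: [5, 1, 1]

Z: 5·2 = 10 | 1·4+1·6 = 10
G: 5·1 = 5 | 1·1+1·4 = 5
gcd(5,1,1) = 1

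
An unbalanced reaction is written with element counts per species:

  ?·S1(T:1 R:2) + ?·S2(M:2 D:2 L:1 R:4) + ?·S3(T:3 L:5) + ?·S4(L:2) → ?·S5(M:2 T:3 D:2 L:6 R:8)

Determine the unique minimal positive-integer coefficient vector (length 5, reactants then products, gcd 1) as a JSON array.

M: 6·0+3·2+1·0+5·0 = 6 | 3·2 = 6
T: 6·1+3·0+1·3+5·0 = 9 | 3·3 = 9
D: 6·0+3·2+1·0+5·0 = 6 | 3·2 = 6
L: 6·0+3·1+1·5+5·2 = 18 | 3·6 = 18
R: 6·2+3·4+1·0+5·0 = 24 | 3·8 = 24
gcd(6,3,1,5,3) = 1

Coefficients: [6, 3, 1, 5, 3]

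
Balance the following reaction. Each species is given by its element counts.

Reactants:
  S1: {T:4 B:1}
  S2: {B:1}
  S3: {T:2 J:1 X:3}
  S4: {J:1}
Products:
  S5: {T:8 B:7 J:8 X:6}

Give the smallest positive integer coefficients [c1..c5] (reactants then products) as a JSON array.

Coefficients: [1, 6, 2, 6, 1]

T: 1·4+6·0+2·2+6·0 = 8 | 1·8 = 8
B: 1·1+6·1+2·0+6·0 = 7 | 1·7 = 7
J: 1·0+6·0+2·1+6·1 = 8 | 1·8 = 8
X: 1·0+6·0+2·3+6·0 = 6 | 1·6 = 6
gcd(1,6,2,6,1) = 1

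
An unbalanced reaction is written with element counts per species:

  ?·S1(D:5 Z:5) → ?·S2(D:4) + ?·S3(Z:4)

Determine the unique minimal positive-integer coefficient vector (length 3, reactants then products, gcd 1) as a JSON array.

Coefficients: [4, 5, 5]

D: 4·5 = 20 | 5·4+5·0 = 20
Z: 4·5 = 20 | 5·0+5·4 = 20
gcd(4,5,5) = 1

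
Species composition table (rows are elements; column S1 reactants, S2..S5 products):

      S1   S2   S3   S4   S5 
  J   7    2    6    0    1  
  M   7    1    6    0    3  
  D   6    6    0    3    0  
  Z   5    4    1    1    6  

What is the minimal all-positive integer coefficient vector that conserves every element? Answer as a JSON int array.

J: 5·7 = 35 | 2·2+5·6+6·0+1·1 = 35
M: 5·7 = 35 | 2·1+5·6+6·0+1·3 = 35
D: 5·6 = 30 | 2·6+5·0+6·3+1·0 = 30
Z: 5·5 = 25 | 2·4+5·1+6·1+1·6 = 25
gcd(5,2,5,6,1) = 1

Coefficients: [5, 2, 5, 6, 1]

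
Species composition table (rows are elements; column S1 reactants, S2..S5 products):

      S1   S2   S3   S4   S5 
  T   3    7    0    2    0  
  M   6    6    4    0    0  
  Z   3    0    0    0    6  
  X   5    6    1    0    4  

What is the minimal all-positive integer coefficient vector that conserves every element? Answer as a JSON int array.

T: 6·3 = 18 | 2·7+6·0+2·2+3·0 = 18
M: 6·6 = 36 | 2·6+6·4+2·0+3·0 = 36
Z: 6·3 = 18 | 2·0+6·0+2·0+3·6 = 18
X: 6·5 = 30 | 2·6+6·1+2·0+3·4 = 30
gcd(6,2,6,2,3) = 1

Coefficients: [6, 2, 6, 2, 3]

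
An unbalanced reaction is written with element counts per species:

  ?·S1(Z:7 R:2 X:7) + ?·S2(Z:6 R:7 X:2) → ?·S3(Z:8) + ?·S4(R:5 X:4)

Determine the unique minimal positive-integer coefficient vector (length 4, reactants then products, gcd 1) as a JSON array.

Coefficients: [2, 3, 4, 5]

Z: 2·7+3·6 = 32 | 4·8+5·0 = 32
R: 2·2+3·7 = 25 | 4·0+5·5 = 25
X: 2·7+3·2 = 20 | 4·0+5·4 = 20
gcd(2,3,4,5) = 1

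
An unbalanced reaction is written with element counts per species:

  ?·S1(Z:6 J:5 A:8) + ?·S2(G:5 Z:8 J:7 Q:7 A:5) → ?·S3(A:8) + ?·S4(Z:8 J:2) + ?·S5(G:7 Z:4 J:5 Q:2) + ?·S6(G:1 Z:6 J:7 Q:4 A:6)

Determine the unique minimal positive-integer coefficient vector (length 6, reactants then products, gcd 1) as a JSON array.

G: 6·0+4·5 = 20 | 4·0+3·0+2·7+6·1 = 20
Z: 6·6+4·8 = 68 | 4·0+3·8+2·4+6·6 = 68
J: 6·5+4·7 = 58 | 4·0+3·2+2·5+6·7 = 58
Q: 6·0+4·7 = 28 | 4·0+3·0+2·2+6·4 = 28
A: 6·8+4·5 = 68 | 4·8+3·0+2·0+6·6 = 68
gcd(6,4,4,3,2,6) = 1

Coefficients: [6, 4, 4, 3, 2, 6]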